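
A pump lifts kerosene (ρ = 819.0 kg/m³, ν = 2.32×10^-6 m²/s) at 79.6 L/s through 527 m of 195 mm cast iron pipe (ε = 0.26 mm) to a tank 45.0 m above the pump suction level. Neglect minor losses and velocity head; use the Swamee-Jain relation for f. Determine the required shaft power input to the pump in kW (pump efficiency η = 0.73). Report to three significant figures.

V = 4Q/(πD²) = 2.665 m/s; Re = 2.24×10^5; ε/D = 0.00133; f = 0.02230
h_f = f(L/D)V²/2g = 21.82 m
Total head H = z + h_f = 45.0 + 21.82 = 66.82 m
P_hyd = ρgQH = 819.0·9.81·0.0796·66.82 = 42.73 kW
P_shaft = P_hyd/η = 42.73/0.73 = 58.54 kW

P_shaft ≈ 58.5 kW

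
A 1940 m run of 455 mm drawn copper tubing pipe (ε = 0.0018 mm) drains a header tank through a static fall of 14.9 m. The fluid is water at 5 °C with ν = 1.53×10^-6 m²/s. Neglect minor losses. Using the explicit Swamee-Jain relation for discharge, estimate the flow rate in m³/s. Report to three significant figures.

Swamee-Jain (Type II): Q = -0.965·√(gD⁵h_f/L)·ln[ε/(3.7D) + √(3.17ν²L/(gD³h_f))]
√(gD⁵h_f/L) = √(9.81·0.455⁵·14.9/1940) = 0.03833
ε/(3.7D) = 1.07×10^-6; √(3.17ν²L/(gD³h_f)) = 3.23×10^-5
Q = -0.965·0.03833·ln(3.340×10^-5) = 0.3812 m³/s
Check: V = 2.34 m/s, Re = 6.97×10^5, f = 0.01242, h_f = 14.8 m ≈ 14.9 m ✓

Q ≈ 0.381 m³/s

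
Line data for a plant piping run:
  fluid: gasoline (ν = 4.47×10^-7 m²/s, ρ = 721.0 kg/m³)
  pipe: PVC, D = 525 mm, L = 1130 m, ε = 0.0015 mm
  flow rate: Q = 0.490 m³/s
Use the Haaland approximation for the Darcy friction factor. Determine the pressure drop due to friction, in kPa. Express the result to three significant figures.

Δp ≈ 39.7 kPa

V = 4Q/(πD²) = 4·0.490/(π·0.525²) = 2.264 m/s
Re = VD/ν = 2.264·0.525/4.47×10^-7 = 2.66×10^6 → turbulent
ε/D = 0.0015/525 = 2.86×10^-6
Haaland: f = 0.009987
h_f = f(L/D)V²/(2g) = 0.009987·(1130/0.525)·2.264²/(2·9.81) = 5.614 m
Δp = ρg·h_f = 721.0·9.81·5.614 = 39.70 kPa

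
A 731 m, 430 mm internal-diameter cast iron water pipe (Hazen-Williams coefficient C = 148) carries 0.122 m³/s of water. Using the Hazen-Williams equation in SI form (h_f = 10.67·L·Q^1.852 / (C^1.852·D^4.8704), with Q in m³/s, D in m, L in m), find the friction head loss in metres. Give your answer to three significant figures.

h_f ≈ 0.924 m

h_f = 10.67·731·0.122^1.852 / (148^1.852·0.430^4.8704) = 0.9244 m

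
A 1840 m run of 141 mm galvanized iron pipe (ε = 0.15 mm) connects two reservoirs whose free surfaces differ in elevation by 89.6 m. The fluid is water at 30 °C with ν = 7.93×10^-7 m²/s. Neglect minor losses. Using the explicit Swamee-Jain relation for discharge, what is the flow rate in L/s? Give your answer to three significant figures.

Swamee-Jain (Type II): Q = -0.965·√(gD⁵h_f/L)·ln[ε/(3.7D) + √(3.17ν²L/(gD³h_f))]
√(gD⁵h_f/L) = √(9.81·0.141⁵·89.6/1840) = 0.005160
ε/(3.7D) = 2.88×10^-4; √(3.17ν²L/(gD³h_f)) = 3.86×10^-5
Q = -0.965·0.005160·ln(3.261×10^-4) = 0.03997 m³/s
Check: V = 2.56 m/s, Re = 4.55×10^5, f = 0.02069, h_f = 90.2 m ≈ 89.6 m ✓

Q ≈ 40.0 L/s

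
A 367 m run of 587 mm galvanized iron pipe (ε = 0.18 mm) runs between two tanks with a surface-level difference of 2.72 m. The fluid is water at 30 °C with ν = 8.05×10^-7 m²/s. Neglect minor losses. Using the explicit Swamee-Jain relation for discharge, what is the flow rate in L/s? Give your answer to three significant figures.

Swamee-Jain (Type II): Q = -0.965·√(gD⁵h_f/L)·ln[ε/(3.7D) + √(3.17ν²L/(gD³h_f))]
√(gD⁵h_f/L) = √(9.81·0.587⁵·2.72/367) = 0.07118
ε/(3.7D) = 8.29×10^-5; √(3.17ν²L/(gD³h_f)) = 1.18×10^-5
Q = -0.965·0.07118·ln(9.470×10^-5) = 0.6364 m³/s
Check: V = 2.35 m/s, Re = 1.71×10^6, f = 0.01552, h_f = 2.74 m ≈ 2.72 m ✓

Q ≈ 636 L/s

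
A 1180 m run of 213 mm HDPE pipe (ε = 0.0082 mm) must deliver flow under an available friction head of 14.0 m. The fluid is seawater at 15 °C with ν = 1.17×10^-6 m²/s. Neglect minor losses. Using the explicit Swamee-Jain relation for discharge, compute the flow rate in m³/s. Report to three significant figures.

Swamee-Jain (Type II): Q = -0.965·√(gD⁵h_f/L)·ln[ε/(3.7D) + √(3.17ν²L/(gD³h_f))]
√(gD⁵h_f/L) = √(9.81·0.213⁵·14.0/1180) = 0.007143
ε/(3.7D) = 1.04×10^-5; √(3.17ν²L/(gD³h_f)) = 6.21×10^-5
Q = -0.965·0.007143·ln(7.252×10^-5) = 0.06571 m³/s
Check: V = 1.84 m/s, Re = 3.36×10^5, f = 0.01454, h_f = 14.0 m ≈ 14.0 m ✓

Q ≈ 0.0657 m³/s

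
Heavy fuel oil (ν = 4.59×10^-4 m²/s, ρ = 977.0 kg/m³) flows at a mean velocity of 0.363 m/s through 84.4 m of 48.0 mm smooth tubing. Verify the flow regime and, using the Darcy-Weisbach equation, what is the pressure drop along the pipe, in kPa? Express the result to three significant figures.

Δp ≈ 191 kPa

Re = VD/ν = 0.363·0.04800/4.59×10^-4 = 38.0 → laminar (Re < 2300)
f = 64/Re = 1.686
h_f = f(L/D)V²/(2g) = 1.686·(84.4/0.04800)·0.363²/(2·9.81) = 19.91 m
Δp = ρg·h_f = 977.0·9.81·19.91 = 190.8 kPa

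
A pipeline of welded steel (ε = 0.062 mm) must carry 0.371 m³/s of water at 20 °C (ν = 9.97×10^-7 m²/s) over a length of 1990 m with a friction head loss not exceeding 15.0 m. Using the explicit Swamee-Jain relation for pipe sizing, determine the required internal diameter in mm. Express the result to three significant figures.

D ≈ 467 mm

Swamee-Jain (Type III): D = 0.66·[ε^1.25·(LQ²/(gh_f))^4.75 + ν·Q^9.4·(L/(gh_f))^5.2]^0.04
LQ²/(gh_f) = 1.861; L/(gh_f) = 13.52
Term 1 = ε^1.25·(…)^4.75 = 1.05×10^-4; Term 2 = ν·Q^9.4·(…)^5.2 = 6.80×10^-5
D = 0.66·(1.05×10^-4 + 6.80×10^-5)^0.04 = 0.4668 m = 467 mm
Check: V = 2.17 m/s, Re = 1.02×10^6, f = 0.01395, h_f = 14.3 m ≈ 15.0 m ✓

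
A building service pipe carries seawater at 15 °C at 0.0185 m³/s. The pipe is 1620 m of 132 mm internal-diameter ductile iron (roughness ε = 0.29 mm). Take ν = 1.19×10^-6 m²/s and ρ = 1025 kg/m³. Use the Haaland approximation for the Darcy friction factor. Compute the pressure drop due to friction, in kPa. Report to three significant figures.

V = 4Q/(πD²) = 4·0.0185/(π·0.132²) = 1.352 m/s
Re = VD/ν = 1.352·0.132/1.19×10^-6 = 1.50×10^5 → turbulent
ε/D = 0.29/132 = 0.00220
Haaland: f = 0.02504
h_f = f(L/D)V²/(2g) = 0.02504·(1620/0.132)·1.352²/(2·9.81) = 28.62 m
Δp = ρg·h_f = 1025·9.81·28.62 = 287.8 kPa

Δp ≈ 288 kPa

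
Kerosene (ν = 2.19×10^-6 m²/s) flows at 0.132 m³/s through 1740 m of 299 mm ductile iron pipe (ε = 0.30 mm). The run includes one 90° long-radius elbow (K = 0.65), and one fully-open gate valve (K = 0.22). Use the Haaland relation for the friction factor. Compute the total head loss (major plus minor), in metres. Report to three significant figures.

V = 4Q/(πD²) = 1.880 m/s; V²/2g = 0.1801 m
Re = 2.57×10^5, ε/D = 0.00100 → f = 0.02067 (Haaland)
Major: h_f = f(L/D)·V²/2g = 0.02067·5819·0.1801 = 21.67 m
Minor: ΣK = 0.870; h_m = ΣK·V²/2g = 0.1567 m
Total H_L = 21.67 + 0.1567 = 21.83 m

H_L ≈ 21.8 m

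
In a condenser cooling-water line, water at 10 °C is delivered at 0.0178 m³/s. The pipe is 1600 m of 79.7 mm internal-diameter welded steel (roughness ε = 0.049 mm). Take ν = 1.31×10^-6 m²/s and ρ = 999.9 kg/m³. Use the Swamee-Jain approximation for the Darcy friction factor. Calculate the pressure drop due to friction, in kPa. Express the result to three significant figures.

Δp ≈ 2480 kPa

V = 4Q/(πD²) = 4·0.0178/(π·0.0797²) = 3.568 m/s
Re = VD/ν = 3.568·0.0797/1.31×10^-6 = 2.17×10^5 → turbulent
ε/D = 0.049/79.7 = 6.15×10^-4
Swamee-Jain: f = 0.01939
h_f = f(L/D)V²/(2g) = 0.01939·(1600/0.0797)·3.568²/(2·9.81) = 252.5 m
Δp = ρg·h_f = 999.9·9.81·252.5 = 2477 kPa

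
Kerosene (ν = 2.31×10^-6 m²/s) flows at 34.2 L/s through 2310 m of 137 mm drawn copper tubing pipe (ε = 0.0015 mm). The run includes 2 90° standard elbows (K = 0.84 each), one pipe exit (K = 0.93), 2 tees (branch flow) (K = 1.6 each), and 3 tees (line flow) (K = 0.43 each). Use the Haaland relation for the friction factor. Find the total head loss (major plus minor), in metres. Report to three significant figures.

H_L ≈ 79.4 m

V = 4Q/(πD²) = 2.320 m/s; V²/2g = 0.2743 m
Re = 1.38×10^5, ε/D = 1.09×10^-5 → f = 0.01674 (Haaland)
Major: h_f = f(L/D)·V²/2g = 0.01674·16861·0.2743 = 77.45 m
Minor: ΣK = 7.10; h_m = ΣK·V²/2g = 1.948 m
Total H_L = 77.45 + 1.948 = 79.40 m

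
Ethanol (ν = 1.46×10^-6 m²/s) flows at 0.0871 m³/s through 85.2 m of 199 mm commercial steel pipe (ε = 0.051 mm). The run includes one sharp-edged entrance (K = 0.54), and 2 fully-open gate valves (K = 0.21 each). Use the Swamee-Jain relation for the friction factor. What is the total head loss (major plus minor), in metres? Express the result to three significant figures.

V = 4Q/(πD²) = 2.800 m/s; V²/2g = 0.3997 m
Re = 3.82×10^5, ε/D = 2.56×10^-4 → f = 0.01637 (Swamee-Jain)
Major: h_f = f(L/D)·V²/2g = 0.01637·428.1·0.3997 = 2.802 m
Minor: ΣK = 0.960; h_m = ΣK·V²/2g = 0.3837 m
Total H_L = 2.802 + 0.3837 = 3.185 m

H_L ≈ 3.19 m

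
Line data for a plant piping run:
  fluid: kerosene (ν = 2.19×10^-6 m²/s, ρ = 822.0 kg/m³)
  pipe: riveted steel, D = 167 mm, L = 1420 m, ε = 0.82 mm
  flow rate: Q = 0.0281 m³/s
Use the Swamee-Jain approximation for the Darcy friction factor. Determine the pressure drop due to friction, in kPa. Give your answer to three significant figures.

Δp ≈ 181 kPa

V = 4Q/(πD²) = 4·0.0281/(π·0.167²) = 1.283 m/s
Re = VD/ν = 1.283·0.167/2.19×10^-6 = 9.78×10^4 → turbulent
ε/D = 0.82/167 = 0.00491
Swamee-Jain: f = 0.03143
h_f = f(L/D)V²/(2g) = 0.03143·(1420/0.167)·1.283²/(2·9.81) = 22.42 m
Δp = ρg·h_f = 822.0·9.81·22.42 = 180.8 kPa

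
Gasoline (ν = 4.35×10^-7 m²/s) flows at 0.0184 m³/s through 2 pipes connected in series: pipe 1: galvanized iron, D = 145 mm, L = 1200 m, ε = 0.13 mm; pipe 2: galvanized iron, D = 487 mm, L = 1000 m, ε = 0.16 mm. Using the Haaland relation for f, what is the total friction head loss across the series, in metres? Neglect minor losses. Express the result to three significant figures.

H ≈ 10.4 m

Pipe 1: V = 1.114 m/s, Re = 3.71×10^5, ε/D = 8.97×10^-4, f = 0.01991, h_1 = f(L/D)V²/2g = 10.43 m
Pipe 2: V = 0.09878 m/s, Re = 1.11×10^5, ε/D = 3.29×10^-4, f = 0.01904, h_2 = f(L/D)V²/2g = 0.01945 m
Series → Q common, losses add: H = Σh = 10.45 m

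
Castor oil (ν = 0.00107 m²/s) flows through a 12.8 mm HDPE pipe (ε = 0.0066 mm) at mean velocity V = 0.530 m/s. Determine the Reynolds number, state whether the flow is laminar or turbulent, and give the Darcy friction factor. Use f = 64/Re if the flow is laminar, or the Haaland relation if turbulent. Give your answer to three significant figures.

Re ≈ 6.34; laminar; f = 64/Re ≈ 10.1

Re = VD/ν = 0.5300·0.0128/0.00107 = 6.34
Re < 2300 → laminar → f = 64/Re = 10.09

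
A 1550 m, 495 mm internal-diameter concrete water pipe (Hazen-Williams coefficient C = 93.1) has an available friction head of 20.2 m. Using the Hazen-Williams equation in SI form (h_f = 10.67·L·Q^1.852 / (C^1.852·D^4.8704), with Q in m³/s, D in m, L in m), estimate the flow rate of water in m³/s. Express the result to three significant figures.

Q ≈ 0.392 m³/s

Rearranging: Q = [h_f·C^1.852·D^4.8704 / (10.67·L)]^(1/1.852)
Q = [20.2·93.1^1.852·0.495^4.8704 / (10.67·1550)]^0.540 = 0.3916 m³/s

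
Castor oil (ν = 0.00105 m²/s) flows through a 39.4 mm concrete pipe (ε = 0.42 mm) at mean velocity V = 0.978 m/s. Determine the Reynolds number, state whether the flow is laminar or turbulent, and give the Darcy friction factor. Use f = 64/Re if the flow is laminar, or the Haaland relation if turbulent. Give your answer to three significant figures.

Re ≈ 36.7; laminar; f = 64/Re ≈ 1.74

Re = VD/ν = 0.9780·0.0394/0.00105 = 36.7
Re < 2300 → laminar → f = 64/Re = 1.744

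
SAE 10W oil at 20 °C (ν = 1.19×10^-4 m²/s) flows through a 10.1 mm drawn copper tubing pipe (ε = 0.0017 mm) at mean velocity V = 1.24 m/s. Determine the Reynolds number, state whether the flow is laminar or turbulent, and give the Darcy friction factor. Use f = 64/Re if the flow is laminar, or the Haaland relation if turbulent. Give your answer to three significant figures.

Re ≈ 105; laminar; f = 64/Re ≈ 0.608

Re = VD/ν = 1.240·0.0101/1.19×10^-4 = 105
Re < 2300 → laminar → f = 64/Re = 0.6081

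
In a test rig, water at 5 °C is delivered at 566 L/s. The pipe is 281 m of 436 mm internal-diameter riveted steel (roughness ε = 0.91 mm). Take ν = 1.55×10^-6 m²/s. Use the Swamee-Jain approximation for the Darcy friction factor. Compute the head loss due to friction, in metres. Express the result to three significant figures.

h_f ≈ 11.3 m

V = 4Q/(πD²) = 4·0.566/(π·0.436²) = 3.791 m/s
Re = VD/ν = 3.791·0.436/1.55×10^-6 = 1.07×10^6 → turbulent
ε/D = 0.91/436 = 0.00209
Swamee-Jain: f = 0.02393
h_f = f(L/D)V²/(2g) = 0.02393·(281/0.436)·3.791²/(2·9.81) = 11.30 m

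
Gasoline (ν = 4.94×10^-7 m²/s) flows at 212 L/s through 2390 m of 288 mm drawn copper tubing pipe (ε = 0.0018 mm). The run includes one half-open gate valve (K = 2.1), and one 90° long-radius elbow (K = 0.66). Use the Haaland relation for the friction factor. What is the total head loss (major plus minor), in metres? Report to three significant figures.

H_L ≈ 49.0 m

V = 4Q/(πD²) = 3.254 m/s; V²/2g = 0.5398 m
Re = 1.90×10^6, ε/D = 6.25×10^-6 → f = 0.01060 (Haaland)
Major: h_f = f(L/D)·V²/2g = 0.01060·8299·0.5398 = 47.50 m
Minor: ΣK = 2.76; h_m = ΣK·V²/2g = 1.490 m
Total H_L = 47.50 + 1.490 = 48.99 m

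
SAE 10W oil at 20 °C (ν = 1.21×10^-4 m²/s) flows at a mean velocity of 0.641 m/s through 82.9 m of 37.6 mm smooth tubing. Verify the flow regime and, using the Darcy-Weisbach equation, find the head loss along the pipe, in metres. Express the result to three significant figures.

Re = VD/ν = 0.641·0.03760/1.21×10^-4 = 199 → laminar (Re < 2300)
f = 64/Re = 0.3213
h_f = f(L/D)V²/(2g) = 0.3213·(82.9/0.03760)·0.641²/(2·9.81) = 14.84 m

h_f ≈ 14.8 m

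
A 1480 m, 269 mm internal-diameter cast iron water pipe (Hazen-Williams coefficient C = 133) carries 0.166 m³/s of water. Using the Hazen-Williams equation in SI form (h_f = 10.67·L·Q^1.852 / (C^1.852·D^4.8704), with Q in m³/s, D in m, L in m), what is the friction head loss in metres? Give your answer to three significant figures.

h_f ≈ 39.6 m

h_f = 10.67·1480·0.166^1.852 / (133^1.852·0.269^4.8704) = 39.63 m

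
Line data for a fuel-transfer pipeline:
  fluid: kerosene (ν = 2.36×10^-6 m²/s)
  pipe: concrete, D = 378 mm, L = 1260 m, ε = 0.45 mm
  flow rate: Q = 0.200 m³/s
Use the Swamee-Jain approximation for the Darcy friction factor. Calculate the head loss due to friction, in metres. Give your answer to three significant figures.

h_f ≈ 11.6 m

V = 4Q/(πD²) = 4·0.200/(π·0.378²) = 1.782 m/s
Re = VD/ν = 1.782·0.378/2.36×10^-6 = 2.85×10^5 → turbulent
ε/D = 0.45/378 = 0.00119
Swamee-Jain: f = 0.02155
h_f = f(L/D)V²/(2g) = 0.02155·(1260/0.378)·1.782²/(2·9.81) = 11.63 m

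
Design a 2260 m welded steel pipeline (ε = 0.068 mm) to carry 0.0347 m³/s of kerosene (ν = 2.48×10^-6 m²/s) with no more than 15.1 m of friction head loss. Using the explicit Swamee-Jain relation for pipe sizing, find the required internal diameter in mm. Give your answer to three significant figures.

Swamee-Jain (Type III): D = 0.66·[ε^1.25·(LQ²/(gh_f))^4.75 + ν·Q^9.4·(L/(gh_f))^5.2]^0.04
LQ²/(gh_f) = 0.01837; L/(gh_f) = 15.26
Term 1 = ε^1.25·(…)^4.75 = 3.51×10^-14; Term 2 = ν·Q^9.4·(…)^5.2 = 6.72×10^-14
D = 0.66·(3.51×10^-14 + 6.72×10^-14)^0.04 = 0.1995 m = 199 mm
Check: V = 1.11 m/s, Re = 8.93×10^4, f = 0.02003, h_f = 14.3 m ≈ 15.1 m ✓

D ≈ 199 mm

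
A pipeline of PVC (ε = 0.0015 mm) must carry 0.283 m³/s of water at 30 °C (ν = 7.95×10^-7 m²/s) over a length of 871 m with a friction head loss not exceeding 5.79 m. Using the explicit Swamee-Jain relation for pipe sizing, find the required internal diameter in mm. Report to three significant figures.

D ≈ 413 mm

Swamee-Jain (Type III): D = 0.66·[ε^1.25·(LQ²/(gh_f))^4.75 + ν·Q^9.4·(L/(gh_f))^5.2]^0.04
LQ²/(gh_f) = 1.228; L/(gh_f) = 15.33
Term 1 = ε^1.25·(…)^4.75 = 1.39×10^-7; Term 2 = ν·Q^9.4·(…)^5.2 = 8.18×10^-6
D = 0.66·(1.39×10^-7 + 8.18×10^-6)^0.04 = 0.4134 m = 413 mm
Check: V = 2.11 m/s, Re = 1.10×10^6, f = 0.01153, h_f = 5.50 m ≈ 5.79 m ✓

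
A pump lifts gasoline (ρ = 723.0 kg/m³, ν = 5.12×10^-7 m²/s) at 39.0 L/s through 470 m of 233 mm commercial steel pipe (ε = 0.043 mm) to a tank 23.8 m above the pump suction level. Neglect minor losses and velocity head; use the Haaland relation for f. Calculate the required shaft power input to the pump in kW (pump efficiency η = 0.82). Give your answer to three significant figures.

V = 4Q/(πD²) = 0.9147 m/s; Re = 4.16×10^5; ε/D = 1.85×10^-4; f = 0.01540
h_f = f(L/D)V²/2g = 1.325 m
Total head H = z + h_f = 23.8 + 1.325 = 25.12 m
P_hyd = ρgQH = 723.0·9.81·0.0390·25.12 = 6.950 kW
P_shaft = P_hyd/η = 6.950/0.82 = 8.475 kW

P_shaft ≈ 8.48 kW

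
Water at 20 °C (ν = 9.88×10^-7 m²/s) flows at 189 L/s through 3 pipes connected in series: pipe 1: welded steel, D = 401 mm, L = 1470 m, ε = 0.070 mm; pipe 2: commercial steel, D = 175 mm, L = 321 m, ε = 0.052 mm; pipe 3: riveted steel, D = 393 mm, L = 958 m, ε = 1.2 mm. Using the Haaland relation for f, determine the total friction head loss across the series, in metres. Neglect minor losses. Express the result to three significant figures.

Pipe 1: V = 1.497 m/s, Re = 6.07×10^5, ε/D = 1.75×10^-4, f = 0.01480, h_1 = f(L/D)V²/2g = 6.193 m
Pipe 2: V = 7.858 m/s, Re = 1.39×10^6, ε/D = 2.97×10^-4, f = 0.01541, h_2 = f(L/D)V²/2g = 88.93 m
Pipe 3: V = 1.558 m/s, Re = 6.20×10^5, ε/D = 0.00305, f = 0.02654, h_3 = f(L/D)V²/2g = 8.006 m
Series → Q common, losses add: H = Σh = 103.1 m

H ≈ 103 m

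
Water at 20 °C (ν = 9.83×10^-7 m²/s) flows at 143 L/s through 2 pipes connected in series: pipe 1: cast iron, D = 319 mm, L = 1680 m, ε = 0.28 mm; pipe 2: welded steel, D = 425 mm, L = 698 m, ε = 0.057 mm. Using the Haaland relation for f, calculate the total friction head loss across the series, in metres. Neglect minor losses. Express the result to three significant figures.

H ≈ 18.1 m

Pipe 1: V = 1.789 m/s, Re = 5.81×10^5, ε/D = 8.78×10^-4, f = 0.01956, h_1 = f(L/D)V²/2g = 16.81 m
Pipe 2: V = 1.008 m/s, Re = 4.36×10^5, ε/D = 1.34×10^-4, f = 0.01485, h_2 = f(L/D)V²/2g = 1.263 m
Series → Q common, losses add: H = Σh = 18.07 m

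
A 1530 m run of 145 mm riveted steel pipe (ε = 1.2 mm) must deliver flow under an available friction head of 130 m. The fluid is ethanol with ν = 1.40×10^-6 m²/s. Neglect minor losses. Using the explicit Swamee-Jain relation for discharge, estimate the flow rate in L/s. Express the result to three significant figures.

Swamee-Jain (Type II): Q = -0.965·√(gD⁵h_f/L)·ln[ε/(3.7D) + √(3.17ν²L/(gD³h_f))]
√(gD⁵h_f/L) = √(9.81·0.145⁵·130/1530) = 0.007309
ε/(3.7D) = 0.00224; √(3.17ν²L/(gD³h_f)) = 4.94×10^-5
Q = -0.965·0.007309·ln(0.002286) = 0.04289 m³/s
Check: V = 2.60 m/s, Re = 2.69×10^5, f = 0.03597, h_f = 131 m ≈ 130 m ✓

Q ≈ 42.9 L/s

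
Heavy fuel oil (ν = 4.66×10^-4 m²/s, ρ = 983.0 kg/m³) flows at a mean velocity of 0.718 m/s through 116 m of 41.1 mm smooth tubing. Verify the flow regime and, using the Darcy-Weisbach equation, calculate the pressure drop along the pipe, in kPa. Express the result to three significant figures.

Re = VD/ν = 0.718·0.04110/4.66×10^-4 = 63.3 → laminar (Re < 2300)
f = 64/Re = 1.011
h_f = f(L/D)V²/(2g) = 1.011·(116/0.04110)·0.718²/(2·9.81) = 74.95 m
Δp = ρg·h_f = 983.0·9.81·74.95 = 722.8 kPa

Δp ≈ 723 kPa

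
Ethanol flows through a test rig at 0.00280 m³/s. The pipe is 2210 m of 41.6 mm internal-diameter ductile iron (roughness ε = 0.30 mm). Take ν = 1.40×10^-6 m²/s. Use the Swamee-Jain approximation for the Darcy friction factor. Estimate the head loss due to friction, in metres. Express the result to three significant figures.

h_f ≈ 409 m

V = 4Q/(πD²) = 4·0.00280/(π·0.0416²) = 2.060 m/s
Re = VD/ν = 2.060·0.0416/1.40×10^-6 = 6.12×10^4 → turbulent
ε/D = 0.30/41.6 = 0.00721
Swamee-Jain: f = 0.03556
h_f = f(L/D)V²/(2g) = 0.03556·(2210/0.0416)·2.060²/(2·9.81) = 408.6 m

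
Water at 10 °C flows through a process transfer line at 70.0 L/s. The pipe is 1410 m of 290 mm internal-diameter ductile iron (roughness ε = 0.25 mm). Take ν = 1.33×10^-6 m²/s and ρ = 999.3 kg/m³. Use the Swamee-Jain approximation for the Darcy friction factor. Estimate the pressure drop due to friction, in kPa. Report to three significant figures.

V = 4Q/(πD²) = 4·0.0700/(π·0.290²) = 1.060 m/s
Re = VD/ν = 1.060·0.290/1.33×10^-6 = 2.31×10^5 → turbulent
ε/D = 0.25/290 = 8.62×10^-4
Swamee-Jain: f = 0.02044
h_f = f(L/D)V²/(2g) = 0.02044·(1410/0.290)·1.060²/(2·9.81) = 5.690 m
Δp = ρg·h_f = 999.3·9.81·5.690 = 55.78 kPa

Δp ≈ 55.8 kPa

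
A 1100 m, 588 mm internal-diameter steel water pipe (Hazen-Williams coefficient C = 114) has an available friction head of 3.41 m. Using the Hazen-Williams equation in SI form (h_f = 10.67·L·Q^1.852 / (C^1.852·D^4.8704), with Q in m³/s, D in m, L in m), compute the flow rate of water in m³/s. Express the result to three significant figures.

Q ≈ 0.347 m³/s

Rearranging: Q = [h_f·C^1.852·D^4.8704 / (10.67·L)]^(1/1.852)
Q = [3.41·114^1.852·0.588^4.8704 / (10.67·1100)]^0.540 = 0.3473 m³/s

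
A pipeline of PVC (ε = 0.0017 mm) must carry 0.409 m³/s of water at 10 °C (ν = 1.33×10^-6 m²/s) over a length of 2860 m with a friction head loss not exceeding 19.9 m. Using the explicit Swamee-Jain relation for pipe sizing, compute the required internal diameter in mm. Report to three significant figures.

D ≈ 480 mm

Swamee-Jain (Type III): D = 0.66·[ε^1.25·(LQ²/(gh_f))^4.75 + ν·Q^9.4·(L/(gh_f))^5.2]^0.04
LQ²/(gh_f) = 2.451; L/(gh_f) = 14.65
Term 1 = ε^1.25·(…)^4.75 = 4.34×10^-6; Term 2 = ν·Q^9.4·(…)^5.2 = 3.44×10^-4
D = 0.66·(4.34×10^-6 + 3.44×10^-4)^0.04 = 0.4800 m = 480 mm
Check: V = 2.26 m/s, Re = 8.16×10^5, f = 0.01209, h_f = 18.8 m ≈ 19.9 m ✓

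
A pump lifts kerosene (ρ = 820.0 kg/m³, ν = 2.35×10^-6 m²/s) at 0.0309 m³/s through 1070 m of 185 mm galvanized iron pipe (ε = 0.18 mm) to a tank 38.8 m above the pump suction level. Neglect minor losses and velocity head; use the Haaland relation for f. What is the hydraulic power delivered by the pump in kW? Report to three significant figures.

P_hyd ≈ 11.8 kW

V = 4Q/(πD²) = 1.150 m/s; Re = 9.05×10^4; ε/D = 9.73×10^-4; f = 0.02208
h_f = f(L/D)V²/2g = 8.601 m
Total head H = z + h_f = 38.8 + 8.601 = 47.40 m
P_hyd = ρgQH = 820.0·9.81·0.0309·47.40 = 11.78 kW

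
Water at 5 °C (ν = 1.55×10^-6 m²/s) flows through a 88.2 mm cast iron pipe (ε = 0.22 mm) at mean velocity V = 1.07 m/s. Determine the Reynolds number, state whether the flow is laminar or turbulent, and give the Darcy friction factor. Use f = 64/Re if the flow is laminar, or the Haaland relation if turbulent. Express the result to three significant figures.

Re ≈ 6.09×10^4; turbulent; f ≈ 0.0270

Re = VD/ν = 1.070·0.0882/1.55×10^-6 = 6.09×10^4
Re > 4000 → turbulent; ε/D = 0.00249
Haaland: f = 0.02699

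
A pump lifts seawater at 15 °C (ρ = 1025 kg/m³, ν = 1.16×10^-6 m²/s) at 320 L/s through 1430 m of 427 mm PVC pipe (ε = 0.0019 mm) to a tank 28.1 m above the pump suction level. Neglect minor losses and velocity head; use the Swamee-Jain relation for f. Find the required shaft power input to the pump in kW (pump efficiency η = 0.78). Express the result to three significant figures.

V = 4Q/(πD²) = 2.235 m/s; Re = 8.23×10^5; ε/D = 4.45×10^-6; f = 0.01210
h_f = f(L/D)V²/2g = 10.31 m
Total head H = z + h_f = 28.1 + 10.31 = 38.41 m
P_hyd = ρgQH = 1025·9.81·0.320·38.41 = 123.6 kW
P_shaft = P_hyd/η = 123.6/0.78 = 158.5 kW

P_shaft ≈ 158 kW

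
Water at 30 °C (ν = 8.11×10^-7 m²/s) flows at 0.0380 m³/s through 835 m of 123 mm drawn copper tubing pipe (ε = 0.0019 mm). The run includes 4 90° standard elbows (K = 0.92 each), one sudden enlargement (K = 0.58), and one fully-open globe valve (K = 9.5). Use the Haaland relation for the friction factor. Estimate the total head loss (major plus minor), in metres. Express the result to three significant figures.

V = 4Q/(πD²) = 3.198 m/s; V²/2g = 0.5213 m
Re = 4.85×10^5, ε/D = 1.54×10^-5 → f = 0.01331 (Haaland)
Major: h_f = f(L/D)·V²/2g = 0.01331·6789·0.5213 = 47.10 m
Minor: ΣK = 13.8; h_m = ΣK·V²/2g = 7.173 m
Total H_L = 47.10 + 7.173 = 54.27 m

H_L ≈ 54.3 m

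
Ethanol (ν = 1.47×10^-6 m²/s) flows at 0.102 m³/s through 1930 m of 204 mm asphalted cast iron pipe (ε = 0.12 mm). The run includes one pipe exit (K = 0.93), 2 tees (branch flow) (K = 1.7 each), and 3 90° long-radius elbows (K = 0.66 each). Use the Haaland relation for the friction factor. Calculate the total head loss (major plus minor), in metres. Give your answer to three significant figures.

V = 4Q/(πD²) = 3.121 m/s; V²/2g = 0.4964 m
Re = 4.33×10^5, ε/D = 5.88×10^-4 → f = 0.01822 (Haaland)
Major: h_f = f(L/D)·V²/2g = 0.01822·9461·0.4964 = 85.58 m
Minor: ΣK = 6.31; h_m = ΣK·V²/2g = 3.132 m
Total H_L = 85.58 + 3.132 = 88.71 m

H_L ≈ 88.7 m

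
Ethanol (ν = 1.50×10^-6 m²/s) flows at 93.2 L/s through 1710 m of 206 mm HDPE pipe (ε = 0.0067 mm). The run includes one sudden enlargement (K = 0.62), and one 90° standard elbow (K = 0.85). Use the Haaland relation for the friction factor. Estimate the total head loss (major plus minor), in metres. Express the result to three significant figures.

V = 4Q/(πD²) = 2.796 m/s; V²/2g = 0.3986 m
Re = 3.84×10^5, ε/D = 3.25×10^-5 → f = 0.01403 (Haaland)
Major: h_f = f(L/D)·V²/2g = 0.01403·8301·0.3986 = 46.42 m
Minor: ΣK = 1.47; h_m = ΣK·V²/2g = 0.5859 m
Total H_L = 46.42 + 0.5859 = 47.00 m

H_L ≈ 47.0 m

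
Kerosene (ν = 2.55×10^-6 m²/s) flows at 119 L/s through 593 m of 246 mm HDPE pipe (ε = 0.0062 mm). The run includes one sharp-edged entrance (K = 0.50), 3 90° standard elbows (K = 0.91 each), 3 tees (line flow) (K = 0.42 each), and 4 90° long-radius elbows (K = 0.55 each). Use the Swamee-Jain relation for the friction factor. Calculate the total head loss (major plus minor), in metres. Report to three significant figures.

V = 4Q/(πD²) = 2.504 m/s; V²/2g = 0.3195 m
Re = 2.42×10^5, ε/D = 2.52×10^-5 → f = 0.01523 (Swamee-Jain)
Major: h_f = f(L/D)·V²/2g = 0.01523·2411·0.3195 = 11.73 m
Minor: ΣK = 6.69; h_m = ΣK·V²/2g = 2.137 m
Total H_L = 11.73 + 2.137 = 13.87 m

H_L ≈ 13.9 m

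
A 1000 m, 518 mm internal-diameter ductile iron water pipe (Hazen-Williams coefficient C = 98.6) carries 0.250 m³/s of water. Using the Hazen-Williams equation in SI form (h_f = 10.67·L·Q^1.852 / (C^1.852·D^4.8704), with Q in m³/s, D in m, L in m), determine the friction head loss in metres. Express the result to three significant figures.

h_f ≈ 4.09 m

h_f = 10.67·1000·0.250^1.852 / (98.6^1.852·0.518^4.8704) = 4.091 m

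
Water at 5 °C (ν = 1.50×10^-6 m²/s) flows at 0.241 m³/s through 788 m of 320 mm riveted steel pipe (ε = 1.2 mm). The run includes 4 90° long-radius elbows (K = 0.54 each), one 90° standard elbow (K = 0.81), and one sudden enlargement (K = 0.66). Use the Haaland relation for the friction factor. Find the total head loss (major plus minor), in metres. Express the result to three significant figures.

V = 4Q/(πD²) = 2.997 m/s; V²/2g = 0.4577 m
Re = 6.39×10^5, ε/D = 0.00375 → f = 0.02811 (Haaland)
Major: h_f = f(L/D)·V²/2g = 0.02811·2462·0.4577 = 31.68 m
Minor: ΣK = 3.63; h_m = ΣK·V²/2g = 1.661 m
Total H_L = 31.68 + 1.661 = 33.34 m

H_L ≈ 33.3 m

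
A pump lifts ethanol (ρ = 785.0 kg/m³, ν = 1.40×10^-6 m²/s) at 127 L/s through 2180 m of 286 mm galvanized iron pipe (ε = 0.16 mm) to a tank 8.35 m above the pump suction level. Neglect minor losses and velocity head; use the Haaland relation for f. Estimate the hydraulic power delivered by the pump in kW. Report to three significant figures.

P_hyd ≈ 35.1 kW

V = 4Q/(πD²) = 1.977 m/s; Re = 4.04×10^5; ε/D = 5.59×10^-4; f = 0.01812
h_f = f(L/D)V²/2g = 27.50 m
Total head H = z + h_f = 8.35 + 27.50 = 35.85 m
P_hyd = ρgQH = 785.0·9.81·0.127·35.85 = 35.07 kW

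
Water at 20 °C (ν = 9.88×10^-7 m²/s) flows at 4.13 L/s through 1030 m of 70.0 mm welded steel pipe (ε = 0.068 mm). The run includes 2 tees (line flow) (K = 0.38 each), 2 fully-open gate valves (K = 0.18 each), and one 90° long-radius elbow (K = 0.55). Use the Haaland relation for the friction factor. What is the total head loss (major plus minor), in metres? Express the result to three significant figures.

H_L ≈ 19.5 m

V = 4Q/(πD²) = 1.073 m/s; V²/2g = 0.05870 m
Re = 7.60×10^4, ε/D = 9.71×10^-4 → f = 0.02247 (Haaland)
Major: h_f = f(L/D)·V²/2g = 0.02247·14714·0.05870 = 19.41 m
Minor: ΣK = 1.67; h_m = ΣK·V²/2g = 0.09803 m
Total H_L = 19.41 + 0.09803 = 19.51 m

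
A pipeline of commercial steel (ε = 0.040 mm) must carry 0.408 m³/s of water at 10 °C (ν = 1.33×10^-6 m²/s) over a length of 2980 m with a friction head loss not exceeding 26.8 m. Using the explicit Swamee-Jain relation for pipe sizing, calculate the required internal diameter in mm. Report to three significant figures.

D ≈ 464 mm

Swamee-Jain (Type III): D = 0.66·[ε^1.25·(LQ²/(gh_f))^4.75 + ν·Q^9.4·(L/(gh_f))^5.2]^0.04
LQ²/(gh_f) = 1.887; L/(gh_f) = 11.33
Term 1 = ε^1.25·(…)^4.75 = 6.49×10^-5; Term 2 = ν·Q^9.4·(…)^5.2 = 8.85×10^-5
D = 0.66·(6.49×10^-5 + 8.85×10^-5)^0.04 = 0.4645 m = 464 mm
Check: V = 2.41 m/s, Re = 8.41×10^5, f = 0.01351, h_f = 25.6 m ≈ 26.8 m ✓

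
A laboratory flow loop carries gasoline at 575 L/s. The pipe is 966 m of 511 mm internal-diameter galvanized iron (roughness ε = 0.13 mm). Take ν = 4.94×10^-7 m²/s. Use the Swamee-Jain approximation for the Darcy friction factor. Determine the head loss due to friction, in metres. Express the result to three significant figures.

V = 4Q/(πD²) = 4·0.575/(π·0.511²) = 2.804 m/s
Re = VD/ν = 2.804·0.511/4.94×10^-7 = 2.90×10^6 → turbulent
ε/D = 0.13/511 = 2.54×10^-4
Swamee-Jain: f = 0.01480
h_f = f(L/D)V²/(2g) = 0.01480·(966/0.511)·2.804²/(2·9.81) = 11.21 m

h_f ≈ 11.2 m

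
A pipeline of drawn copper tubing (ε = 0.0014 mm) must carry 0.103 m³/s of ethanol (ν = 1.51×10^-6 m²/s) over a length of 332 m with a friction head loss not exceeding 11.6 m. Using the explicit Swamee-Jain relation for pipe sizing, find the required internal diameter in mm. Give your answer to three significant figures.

Swamee-Jain (Type III): D = 0.66·[ε^1.25·(LQ²/(gh_f))^4.75 + ν·Q^9.4·(L/(gh_f))^5.2]^0.04
LQ²/(gh_f) = 0.03095; L/(gh_f) = 2.918
Term 1 = ε^1.25·(…)^4.75 = 3.26×10^-15; Term 2 = ν·Q^9.4·(…)^5.2 = 2.08×10^-13
D = 0.66·(3.26×10^-15 + 2.08×10^-13)^0.04 = 0.2054 m = 205 mm
Check: V = 3.11 m/s, Re = 4.23×10^5, f = 0.01359, h_f = 10.8 m ≈ 11.6 m ✓

D ≈ 205 mm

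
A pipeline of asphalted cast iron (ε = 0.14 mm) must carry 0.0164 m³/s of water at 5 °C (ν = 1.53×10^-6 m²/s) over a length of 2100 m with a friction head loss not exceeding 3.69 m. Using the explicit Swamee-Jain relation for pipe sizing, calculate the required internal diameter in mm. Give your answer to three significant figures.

Swamee-Jain (Type III): D = 0.66·[ε^1.25·(LQ²/(gh_f))^4.75 + ν·Q^9.4·(L/(gh_f))^5.2]^0.04
LQ²/(gh_f) = 0.01560; L/(gh_f) = 58.01
Term 1 = ε^1.25·(…)^4.75 = 3.98×10^-14; Term 2 = ν·Q^9.4·(…)^5.2 = 3.75×10^-14
D = 0.66·(3.98×10^-14 + 3.75×10^-14)^0.04 = 0.1973 m = 197 mm
Check: V = 0.537 m/s, Re = 6.92×10^4, f = 0.02225, h_f = 3.47 m ≈ 3.69 m ✓

D ≈ 197 mm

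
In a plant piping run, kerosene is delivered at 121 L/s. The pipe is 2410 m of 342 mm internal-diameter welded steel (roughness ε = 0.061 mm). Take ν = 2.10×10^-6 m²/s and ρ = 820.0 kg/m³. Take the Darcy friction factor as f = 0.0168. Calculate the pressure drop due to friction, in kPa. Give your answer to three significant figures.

Δp ≈ 84.2 kPa

V = 4Q/(πD²) = 4·0.121/(π·0.342²) = 1.317 m/s
h_f = f(L/D)V²/(2g) = 0.01680·(2410/0.342)·1.317²/(2·9.81) = 10.47 m
Δp = ρg·h_f = 820.0·9.81·10.47 = 84.21 kPa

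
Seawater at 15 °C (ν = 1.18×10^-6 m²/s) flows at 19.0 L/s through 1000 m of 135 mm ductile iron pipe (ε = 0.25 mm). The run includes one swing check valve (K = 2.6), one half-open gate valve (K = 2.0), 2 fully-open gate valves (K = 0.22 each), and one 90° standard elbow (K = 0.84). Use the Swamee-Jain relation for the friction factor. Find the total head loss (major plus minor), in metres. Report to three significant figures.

V = 4Q/(πD²) = 1.327 m/s; V²/2g = 0.08980 m
Re = 1.52×10^5, ε/D = 0.00185 → f = 0.02435 (Swamee-Jain)
Major: h_f = f(L/D)·V²/2g = 0.02435·7407·0.08980 = 16.20 m
Minor: ΣK = 5.88; h_m = ΣK·V²/2g = 0.5280 m
Total H_L = 16.20 + 0.5280 = 16.73 m

H_L ≈ 16.7 m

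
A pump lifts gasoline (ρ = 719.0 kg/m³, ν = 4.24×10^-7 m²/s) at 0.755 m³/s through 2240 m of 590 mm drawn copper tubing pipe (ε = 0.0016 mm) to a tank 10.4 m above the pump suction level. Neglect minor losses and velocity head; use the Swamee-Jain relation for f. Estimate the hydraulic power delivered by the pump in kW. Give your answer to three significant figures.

V = 4Q/(πD²) = 2.762 m/s; Re = 3.84×10^6; ε/D = 2.71×10^-6; f = 0.009526
h_f = f(L/D)V²/2g = 14.06 m
Total head H = z + h_f = 10.4 + 14.06 = 24.46 m
P_hyd = ρgQH = 719.0·9.81·0.755·24.46 = 130.2 kW

P_hyd ≈ 130 kW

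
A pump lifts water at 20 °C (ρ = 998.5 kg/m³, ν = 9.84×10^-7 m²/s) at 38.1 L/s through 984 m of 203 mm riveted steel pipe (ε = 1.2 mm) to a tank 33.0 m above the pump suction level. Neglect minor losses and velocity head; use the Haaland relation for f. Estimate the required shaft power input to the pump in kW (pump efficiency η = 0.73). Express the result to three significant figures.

P_shaft ≈ 22.5 kW

V = 4Q/(πD²) = 1.177 m/s; Re = 2.43×10^5; ε/D = 0.00591; f = 0.03235
h_f = f(L/D)V²/2g = 11.08 m
Total head H = z + h_f = 33.0 + 11.08 = 44.08 m
P_hyd = ρgQH = 998.5·9.81·0.0381·44.08 = 16.45 kW
P_shaft = P_hyd/η = 16.45/0.73 = 22.53 kW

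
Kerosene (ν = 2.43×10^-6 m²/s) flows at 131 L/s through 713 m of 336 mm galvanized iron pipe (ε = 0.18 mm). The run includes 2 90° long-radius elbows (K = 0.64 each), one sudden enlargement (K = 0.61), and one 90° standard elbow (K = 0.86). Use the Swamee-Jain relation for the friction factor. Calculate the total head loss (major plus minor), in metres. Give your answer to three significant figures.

V = 4Q/(πD²) = 1.477 m/s; V²/2g = 0.1113 m
Re = 2.04×10^5, ε/D = 5.36×10^-4 → f = 0.01908 (Swamee-Jain)
Major: h_f = f(L/D)·V²/2g = 0.01908·2122·0.1113 = 4.505 m
Minor: ΣK = 2.75; h_m = ΣK·V²/2g = 0.3059 m
Total H_L = 4.505 + 0.3059 = 4.811 m

H_L ≈ 4.81 m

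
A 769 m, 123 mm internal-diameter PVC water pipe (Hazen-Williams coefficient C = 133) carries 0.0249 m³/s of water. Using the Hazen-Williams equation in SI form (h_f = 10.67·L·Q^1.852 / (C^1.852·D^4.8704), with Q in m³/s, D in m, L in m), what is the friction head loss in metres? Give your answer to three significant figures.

h_f ≈ 27.7 m

h_f = 10.67·769·0.0249^1.852 / (133^1.852·0.123^4.8704) = 27.73 m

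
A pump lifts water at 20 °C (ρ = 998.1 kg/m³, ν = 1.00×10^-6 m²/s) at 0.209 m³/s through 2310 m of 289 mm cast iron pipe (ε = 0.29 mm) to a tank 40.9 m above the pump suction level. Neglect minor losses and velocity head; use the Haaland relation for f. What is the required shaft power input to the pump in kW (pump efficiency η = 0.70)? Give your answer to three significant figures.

P_shaft ≈ 361 kW

V = 4Q/(πD²) = 3.186 m/s; Re = 9.21×10^5; ε/D = 0.00100; f = 0.01998
h_f = f(L/D)V²/2g = 82.63 m
Total head H = z + h_f = 40.9 + 82.63 = 123.5 m
P_hyd = ρgQH = 998.1·9.81·0.209·123.5 = 252.8 kW
P_shaft = P_hyd/η = 252.8/0.70 = 361.1 kW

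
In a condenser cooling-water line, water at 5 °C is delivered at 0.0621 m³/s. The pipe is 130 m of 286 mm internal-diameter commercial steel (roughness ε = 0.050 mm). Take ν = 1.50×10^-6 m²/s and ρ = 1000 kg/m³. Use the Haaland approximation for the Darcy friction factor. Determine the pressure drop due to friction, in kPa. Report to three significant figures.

Δp ≈ 3.59 kPa

V = 4Q/(πD²) = 4·0.0621/(π·0.286²) = 0.9667 m/s
Re = VD/ν = 0.9667·0.286/1.50×10^-6 = 1.84×10^5 → turbulent
ε/D = 0.050/286 = 1.75×10^-4
Haaland: f = 0.01690
h_f = f(L/D)V²/(2g) = 0.01690·(130/0.286)·0.9667²/(2·9.81) = 0.3658 m
Δp = ρg·h_f = 1000·9.81·0.3658 = 3.588 kPa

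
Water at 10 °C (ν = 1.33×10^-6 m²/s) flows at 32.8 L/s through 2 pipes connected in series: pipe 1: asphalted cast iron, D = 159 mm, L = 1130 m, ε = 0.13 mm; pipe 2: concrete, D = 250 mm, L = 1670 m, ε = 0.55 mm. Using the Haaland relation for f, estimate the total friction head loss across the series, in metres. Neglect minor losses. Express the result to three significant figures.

H ≈ 23.8 m

Pipe 1: V = 1.652 m/s, Re = 1.97×10^5, ε/D = 8.18×10^-4, f = 0.02017, h_1 = f(L/D)V²/2g = 19.94 m
Pipe 2: V = 0.6682 m/s, Re = 1.26×10^5, ε/D = 0.00220, f = 0.02522, h_2 = f(L/D)V²/2g = 3.834 m
Series → Q common, losses add: H = Σh = 23.77 m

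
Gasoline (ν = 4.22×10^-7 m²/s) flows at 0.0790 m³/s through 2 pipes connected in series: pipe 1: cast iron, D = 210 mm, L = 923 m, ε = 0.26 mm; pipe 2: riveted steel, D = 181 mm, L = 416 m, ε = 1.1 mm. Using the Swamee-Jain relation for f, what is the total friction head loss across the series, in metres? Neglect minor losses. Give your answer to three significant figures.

Pipe 1: V = 2.281 m/s, Re = 1.14×10^6, ε/D = 0.00124, f = 0.02101, h_1 = f(L/D)V²/2g = 24.48 m
Pipe 2: V = 3.070 m/s, Re = 1.32×10^6, ε/D = 0.00608, f = 0.03235, h_2 = f(L/D)V²/2g = 35.73 m
Series → Q common, losses add: H = Σh = 60.21 m

H ≈ 60.2 m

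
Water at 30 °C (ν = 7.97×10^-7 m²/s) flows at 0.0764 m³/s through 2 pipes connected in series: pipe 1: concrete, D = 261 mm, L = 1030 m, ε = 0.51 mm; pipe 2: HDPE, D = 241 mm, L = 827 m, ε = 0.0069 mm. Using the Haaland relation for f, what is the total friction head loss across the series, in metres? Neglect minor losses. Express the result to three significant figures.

H ≈ 16.3 m

Pipe 1: V = 1.428 m/s, Re = 4.68×10^5, ε/D = 0.00195, f = 0.02367, h_1 = f(L/D)V²/2g = 9.709 m
Pipe 2: V = 1.675 m/s, Re = 5.06×10^5, ε/D = 2.86×10^-5, f = 0.01338, h_2 = f(L/D)V²/2g = 6.564 m
Series → Q common, losses add: H = Σh = 16.27 m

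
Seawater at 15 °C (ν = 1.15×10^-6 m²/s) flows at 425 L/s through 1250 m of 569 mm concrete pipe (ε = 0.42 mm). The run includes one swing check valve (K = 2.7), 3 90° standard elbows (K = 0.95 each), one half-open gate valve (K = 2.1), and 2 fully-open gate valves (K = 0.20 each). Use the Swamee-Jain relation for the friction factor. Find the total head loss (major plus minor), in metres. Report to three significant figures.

V = 4Q/(πD²) = 1.671 m/s; V²/2g = 0.1424 m
Re = 8.27×10^5, ε/D = 7.38×10^-4 → f = 0.01882 (Swamee-Jain)
Major: h_f = f(L/D)·V²/2g = 0.01882·2197·0.1424 = 5.887 m
Minor: ΣK = 8.05; h_m = ΣK·V²/2g = 1.146 m
Total H_L = 5.887 + 1.146 = 7.033 m

H_L ≈ 7.03 m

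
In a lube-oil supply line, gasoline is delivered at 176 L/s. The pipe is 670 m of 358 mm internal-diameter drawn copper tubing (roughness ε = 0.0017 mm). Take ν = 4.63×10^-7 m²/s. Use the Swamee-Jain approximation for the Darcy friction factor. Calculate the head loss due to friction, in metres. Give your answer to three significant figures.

h_f ≈ 3.26 m

V = 4Q/(πD²) = 4·0.176/(π·0.358²) = 1.748 m/s
Re = VD/ν = 1.748·0.358/4.63×10^-7 = 1.35×10^6 → turbulent
ε/D = 0.0017/358 = 4.75×10^-6
Swamee-Jain: f = 0.01118
h_f = f(L/D)V²/(2g) = 0.01118·(670/0.358)·1.748²/(2·9.81) = 3.261 m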